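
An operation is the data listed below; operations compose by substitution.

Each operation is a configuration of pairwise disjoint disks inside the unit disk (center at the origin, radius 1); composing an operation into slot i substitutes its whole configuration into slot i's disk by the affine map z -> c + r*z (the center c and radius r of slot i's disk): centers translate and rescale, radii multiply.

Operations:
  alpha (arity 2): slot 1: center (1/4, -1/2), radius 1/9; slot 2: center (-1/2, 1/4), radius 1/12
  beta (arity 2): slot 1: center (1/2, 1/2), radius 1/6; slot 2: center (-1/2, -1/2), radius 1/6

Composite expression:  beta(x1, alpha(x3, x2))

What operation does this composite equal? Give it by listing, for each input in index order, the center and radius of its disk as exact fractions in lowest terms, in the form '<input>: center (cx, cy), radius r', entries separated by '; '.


x1: center (1/2, 1/2), radius 1/6; x2: center (-7/12, -11/24), radius 1/72; x3: center (-11/24, -7/12), radius 1/54

Follow each x-input down from beta: c' goes to c + r*c', radius to r*r'.
for x1, the 1-step affine chain lands on center (1/2, 1/2), radius 1/6
for x3, the 2-step affine chain lands on center (-11/24, -7/12), radius 1/54
for x2, the 2-step affine chain lands on center (-7/12, -11/24), radius 1/72


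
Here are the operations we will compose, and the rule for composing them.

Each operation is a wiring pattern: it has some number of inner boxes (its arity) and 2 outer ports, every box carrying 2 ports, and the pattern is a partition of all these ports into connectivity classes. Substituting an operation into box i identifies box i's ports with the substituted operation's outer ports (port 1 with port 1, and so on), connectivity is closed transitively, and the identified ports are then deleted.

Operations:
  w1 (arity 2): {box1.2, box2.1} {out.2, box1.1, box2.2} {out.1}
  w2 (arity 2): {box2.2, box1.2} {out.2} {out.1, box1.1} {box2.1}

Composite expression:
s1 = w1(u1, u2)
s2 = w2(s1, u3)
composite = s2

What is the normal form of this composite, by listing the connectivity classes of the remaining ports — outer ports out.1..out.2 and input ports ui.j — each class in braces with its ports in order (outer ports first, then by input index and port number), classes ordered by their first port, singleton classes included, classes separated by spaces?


{out.1} {out.2} {u1.1, u2.2, u3.2} {u1.2, u2.1} {u3.1}

Reachability decides: close wires over w2-identified ports.
through w1, on inputs (u1, u2): {out.1} {out.2, u1.1, u2.2} {u1.2, u2.1} (out.j = stage outer ports)
through w2, on inputs (u1, u2, u3): {out.1} {out.2} {u1.1, u2.2, u3.2} {u1.2, u2.1} {u3.1} (out.j = stage outer ports)


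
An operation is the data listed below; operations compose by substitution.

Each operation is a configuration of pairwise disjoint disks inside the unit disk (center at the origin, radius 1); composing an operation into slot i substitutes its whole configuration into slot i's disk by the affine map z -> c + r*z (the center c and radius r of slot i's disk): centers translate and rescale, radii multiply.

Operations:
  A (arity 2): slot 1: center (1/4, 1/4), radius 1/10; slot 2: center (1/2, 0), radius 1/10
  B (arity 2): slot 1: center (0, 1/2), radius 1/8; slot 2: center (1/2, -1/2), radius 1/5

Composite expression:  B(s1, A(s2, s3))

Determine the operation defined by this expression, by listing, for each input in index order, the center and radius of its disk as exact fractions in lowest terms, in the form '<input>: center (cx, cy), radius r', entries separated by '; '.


Each s-disk chains the slot maps above it in B; radii multiply.
input s1: applying the 1 nested substitution gives center (0, 1/2), radius 1/8
input s2: applying the 2 nested substitutions gives center (11/20, -9/20), radius 1/50
input s3: applying the 2 nested substitutions gives center (3/5, -1/2), radius 1/50

s1: center (0, 1/2), radius 1/8; s2: center (11/20, -9/20), radius 1/50; s3: center (3/5, -1/2), radius 1/50


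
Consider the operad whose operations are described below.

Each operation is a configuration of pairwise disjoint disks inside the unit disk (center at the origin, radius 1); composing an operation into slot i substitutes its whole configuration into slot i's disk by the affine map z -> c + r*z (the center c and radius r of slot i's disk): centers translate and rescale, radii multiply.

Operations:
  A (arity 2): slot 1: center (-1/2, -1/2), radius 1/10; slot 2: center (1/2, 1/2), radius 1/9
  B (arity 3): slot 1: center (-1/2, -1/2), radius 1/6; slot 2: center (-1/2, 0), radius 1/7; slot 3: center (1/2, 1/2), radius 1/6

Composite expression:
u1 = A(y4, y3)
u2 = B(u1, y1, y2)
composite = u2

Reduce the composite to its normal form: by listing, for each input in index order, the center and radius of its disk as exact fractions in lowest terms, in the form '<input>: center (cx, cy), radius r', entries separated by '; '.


Affine substitution under B: radii multiply and y-centers shift.
y4: after 2 affine steps, its disk has center (-7/12, -7/12), radius 1/60
y3: after 2 affine steps, its disk has center (-5/12, -5/12), radius 1/54
y1: after 1 affine step, its disk has center (-1/2, 0), radius 1/7
y2: after 1 affine step, its disk has center (1/2, 1/2), radius 1/6

y1: center (-1/2, 0), radius 1/7; y2: center (1/2, 1/2), radius 1/6; y3: center (-5/12, -5/12), radius 1/54; y4: center (-7/12, -7/12), radius 1/60


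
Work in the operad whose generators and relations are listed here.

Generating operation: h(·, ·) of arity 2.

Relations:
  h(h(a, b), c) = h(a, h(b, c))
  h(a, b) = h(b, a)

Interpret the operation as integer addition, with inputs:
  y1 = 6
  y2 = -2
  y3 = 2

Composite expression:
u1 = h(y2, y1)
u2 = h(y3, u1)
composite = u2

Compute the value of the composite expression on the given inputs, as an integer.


h(y2, y1) = 4
h(y3, h(y2, y1)) = 6

6


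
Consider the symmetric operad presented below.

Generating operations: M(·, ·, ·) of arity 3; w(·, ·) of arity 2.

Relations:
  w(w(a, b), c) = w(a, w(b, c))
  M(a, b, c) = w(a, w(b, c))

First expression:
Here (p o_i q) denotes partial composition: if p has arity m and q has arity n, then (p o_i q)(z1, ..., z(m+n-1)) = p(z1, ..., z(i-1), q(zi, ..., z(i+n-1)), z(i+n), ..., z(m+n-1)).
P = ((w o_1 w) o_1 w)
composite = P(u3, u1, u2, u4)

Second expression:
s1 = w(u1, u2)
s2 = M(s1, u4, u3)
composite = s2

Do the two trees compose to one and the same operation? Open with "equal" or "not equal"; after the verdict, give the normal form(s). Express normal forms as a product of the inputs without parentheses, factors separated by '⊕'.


not equal — first u3 ⊕ u1 ⊕ u2 ⊕ u4, second u1 ⊕ u2 ⊕ u4 ⊕ u3


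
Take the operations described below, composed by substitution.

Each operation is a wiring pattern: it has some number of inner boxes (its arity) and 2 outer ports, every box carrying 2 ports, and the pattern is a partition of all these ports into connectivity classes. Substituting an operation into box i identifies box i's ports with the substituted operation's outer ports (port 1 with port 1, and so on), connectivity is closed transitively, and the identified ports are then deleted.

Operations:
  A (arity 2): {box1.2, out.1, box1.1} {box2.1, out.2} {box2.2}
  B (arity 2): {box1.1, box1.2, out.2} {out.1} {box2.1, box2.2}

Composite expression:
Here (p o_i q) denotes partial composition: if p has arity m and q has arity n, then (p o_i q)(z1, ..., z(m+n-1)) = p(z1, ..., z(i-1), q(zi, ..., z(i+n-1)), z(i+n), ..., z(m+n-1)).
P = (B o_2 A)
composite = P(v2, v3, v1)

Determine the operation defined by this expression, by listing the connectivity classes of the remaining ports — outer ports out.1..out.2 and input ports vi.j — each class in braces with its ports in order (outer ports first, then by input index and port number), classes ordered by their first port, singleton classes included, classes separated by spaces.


{out.1} {out.2, v2.1, v2.2} {v1.1, v3.1, v3.2} {v1.2}


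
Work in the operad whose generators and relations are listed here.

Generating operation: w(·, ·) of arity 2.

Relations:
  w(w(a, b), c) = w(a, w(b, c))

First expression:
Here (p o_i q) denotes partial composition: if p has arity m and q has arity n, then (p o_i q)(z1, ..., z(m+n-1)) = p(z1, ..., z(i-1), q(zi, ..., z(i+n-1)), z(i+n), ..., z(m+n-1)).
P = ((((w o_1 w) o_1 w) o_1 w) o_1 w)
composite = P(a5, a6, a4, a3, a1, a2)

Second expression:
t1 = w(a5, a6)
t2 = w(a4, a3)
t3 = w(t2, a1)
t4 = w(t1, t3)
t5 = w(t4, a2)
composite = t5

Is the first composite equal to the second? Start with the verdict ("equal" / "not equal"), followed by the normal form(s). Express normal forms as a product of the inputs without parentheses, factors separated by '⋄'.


equal; both compose to a5 ⋄ a6 ⋄ a4 ⋄ a3 ⋄ a1 ⋄ a2

Normal form of the first expression: a5 ⋄ a6 ⋄ a4 ⋄ a3 ⋄ a1 ⋄ a2
Normal form of the second expression: a5 ⋄ a6 ⋄ a4 ⋄ a3 ⋄ a1 ⋄ a2
The forms coincide; equal.


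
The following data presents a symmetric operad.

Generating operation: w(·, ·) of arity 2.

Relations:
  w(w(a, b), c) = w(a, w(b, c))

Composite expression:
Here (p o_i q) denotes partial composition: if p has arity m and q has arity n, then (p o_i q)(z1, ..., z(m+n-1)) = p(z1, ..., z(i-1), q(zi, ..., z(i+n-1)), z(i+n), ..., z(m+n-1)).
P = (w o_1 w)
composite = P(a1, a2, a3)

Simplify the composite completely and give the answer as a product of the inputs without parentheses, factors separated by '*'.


a1 * a2 * a3


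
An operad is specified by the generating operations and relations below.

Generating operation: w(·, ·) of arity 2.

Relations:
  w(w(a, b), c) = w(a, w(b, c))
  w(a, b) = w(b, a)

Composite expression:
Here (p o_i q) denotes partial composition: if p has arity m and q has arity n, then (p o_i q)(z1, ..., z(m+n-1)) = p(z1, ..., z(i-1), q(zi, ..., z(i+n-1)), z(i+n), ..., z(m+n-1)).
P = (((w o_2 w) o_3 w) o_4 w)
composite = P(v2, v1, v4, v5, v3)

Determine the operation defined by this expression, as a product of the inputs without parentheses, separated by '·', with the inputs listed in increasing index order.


v1 · v2 · v3 · v4 · v5

Reordering under w is free, so list the v-inputs canonically.
w(v5, v3) linearizes to v5 · v3
w(v4, w(v5, v3)) linearizes to v4 · v5 · v3
w(v1, w(v4, w(v5, v3))) linearizes to v1 · v4 · v5 · v3
w(v2, w(v1, w(v4, w(v5, v3)))) linearizes to v2 · v1 · v4 · v5 · v3
reordering the factors by index: v1 · v2 · v3 · v4 · v5


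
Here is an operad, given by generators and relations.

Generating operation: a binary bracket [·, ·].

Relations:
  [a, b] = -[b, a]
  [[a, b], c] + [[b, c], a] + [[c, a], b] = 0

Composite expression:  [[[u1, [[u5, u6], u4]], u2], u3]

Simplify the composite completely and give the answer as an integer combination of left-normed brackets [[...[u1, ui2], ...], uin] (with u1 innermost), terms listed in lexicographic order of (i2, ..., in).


Left-normed coefficients sit on the u1-initial expansion words.
Composite bracket: [[[u1, [[u5, u6], u4]], u2], u3]
Applying ab - ba throughout gives 32 signed words (2^5 = 32).
The u1-initial words carry the normal form:
  u1u4u5u6u2u3 (sign -1) contributes -[[[[[u1, u4], u5], u6], u2], u3]
  u1u4u6u5u2u3 (sign +1) contributes +[[[[[u1, u4], u6], u5], u2], u3]
  u1u5u6u4u2u3 (sign +1) contributes +[[[[[u1, u5], u6], u4], u2], u3]
  u1u6u5u4u2u3 (sign -1) contributes -[[[[[u1, u6], u5], u4], u2], u3]

-[[[[[u1, u4], u5], u6], u2], u3] + [[[[[u1, u4], u6], u5], u2], u3] + [[[[[u1, u5], u6], u4], u2], u3] - [[[[[u1, u6], u5], u4], u2], u3]


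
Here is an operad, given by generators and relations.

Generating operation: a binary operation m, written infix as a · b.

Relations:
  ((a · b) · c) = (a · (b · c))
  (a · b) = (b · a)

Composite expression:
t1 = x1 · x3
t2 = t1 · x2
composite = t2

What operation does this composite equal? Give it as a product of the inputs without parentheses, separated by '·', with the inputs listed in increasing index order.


x1 · x2 · x3

Any arrangement under m is one operation, so sort the x-inputs.
(x1 · x3) flattens to x1 · x3
((x1 · x3) · x2) flattens to x1 · x3 · x2
rearranged into index order: x1 · x2 · x3


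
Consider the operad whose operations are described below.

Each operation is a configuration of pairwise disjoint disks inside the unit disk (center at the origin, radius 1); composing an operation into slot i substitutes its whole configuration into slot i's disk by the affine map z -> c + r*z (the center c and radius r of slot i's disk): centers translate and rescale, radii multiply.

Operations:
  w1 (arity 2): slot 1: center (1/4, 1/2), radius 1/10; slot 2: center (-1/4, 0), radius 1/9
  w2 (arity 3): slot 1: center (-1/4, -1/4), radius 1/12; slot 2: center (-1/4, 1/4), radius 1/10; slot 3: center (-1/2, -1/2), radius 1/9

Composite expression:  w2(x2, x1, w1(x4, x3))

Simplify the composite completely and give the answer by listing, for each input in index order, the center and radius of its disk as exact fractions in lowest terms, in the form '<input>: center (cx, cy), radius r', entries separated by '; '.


x1: center (-1/4, 1/4), radius 1/10; x2: center (-1/4, -1/4), radius 1/12; x3: center (-19/36, -1/2), radius 1/81; x4: center (-17/36, -4/9), radius 1/90


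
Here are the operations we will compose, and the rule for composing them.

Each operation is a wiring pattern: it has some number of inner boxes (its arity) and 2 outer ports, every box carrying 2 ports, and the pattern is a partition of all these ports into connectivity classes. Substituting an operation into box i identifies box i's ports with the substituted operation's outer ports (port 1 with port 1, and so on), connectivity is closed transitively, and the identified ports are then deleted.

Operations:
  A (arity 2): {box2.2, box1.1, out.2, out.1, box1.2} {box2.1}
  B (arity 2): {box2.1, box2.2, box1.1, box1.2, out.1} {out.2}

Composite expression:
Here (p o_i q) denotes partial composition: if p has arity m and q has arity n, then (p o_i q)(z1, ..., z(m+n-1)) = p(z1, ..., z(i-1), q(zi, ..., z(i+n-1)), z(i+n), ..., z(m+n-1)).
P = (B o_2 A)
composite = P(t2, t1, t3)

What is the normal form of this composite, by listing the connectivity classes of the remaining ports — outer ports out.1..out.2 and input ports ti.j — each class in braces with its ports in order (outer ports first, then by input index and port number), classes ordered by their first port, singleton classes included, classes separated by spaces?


{out.1, t1.1, t1.2, t2.1, t2.2, t3.2} {out.2} {t3.1}

Two ports join when wires chain via B-identified ports.
stage A: inputs (t1, t3), connectivity {out.1, out.2, t1.1, t1.2, t3.2} {t3.1}, out.j its boundary
stage B: inputs (t2, t1, t3), connectivity {out.1, t1.1, t1.2, t2.1, t2.2, t3.2} {out.2} {t3.1}, out.j its boundary


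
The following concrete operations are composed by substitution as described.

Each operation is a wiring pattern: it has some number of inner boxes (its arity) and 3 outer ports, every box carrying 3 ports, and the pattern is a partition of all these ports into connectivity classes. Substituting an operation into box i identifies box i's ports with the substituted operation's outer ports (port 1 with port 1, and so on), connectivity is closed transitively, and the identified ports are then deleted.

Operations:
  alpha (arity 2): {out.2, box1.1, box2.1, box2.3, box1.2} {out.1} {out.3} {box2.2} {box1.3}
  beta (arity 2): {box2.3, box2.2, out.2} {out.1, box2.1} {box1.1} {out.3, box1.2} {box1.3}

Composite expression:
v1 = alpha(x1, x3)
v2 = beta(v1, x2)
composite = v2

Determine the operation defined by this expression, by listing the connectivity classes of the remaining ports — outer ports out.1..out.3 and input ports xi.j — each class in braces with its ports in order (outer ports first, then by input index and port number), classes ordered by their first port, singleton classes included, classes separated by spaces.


Reachability decides: close wires over beta-identified ports.
after alpha, the pattern on (x1, x3) reads {out.1} {out.2, x1.1, x1.2, x3.1, x3.3} {out.3} {x1.3} {x3.2} (out.j = its outer ports)
after beta, the pattern on (x1, x3, x2) reads {out.1, x2.1} {out.2, x2.2, x2.3} {out.3, x1.1, x1.2, x3.1, x3.3} {x1.3} {x3.2} (out.j = its outer ports)

{out.1, x2.1} {out.2, x2.2, x2.3} {out.3, x1.1, x1.2, x3.1, x3.3} {x1.3} {x3.2}


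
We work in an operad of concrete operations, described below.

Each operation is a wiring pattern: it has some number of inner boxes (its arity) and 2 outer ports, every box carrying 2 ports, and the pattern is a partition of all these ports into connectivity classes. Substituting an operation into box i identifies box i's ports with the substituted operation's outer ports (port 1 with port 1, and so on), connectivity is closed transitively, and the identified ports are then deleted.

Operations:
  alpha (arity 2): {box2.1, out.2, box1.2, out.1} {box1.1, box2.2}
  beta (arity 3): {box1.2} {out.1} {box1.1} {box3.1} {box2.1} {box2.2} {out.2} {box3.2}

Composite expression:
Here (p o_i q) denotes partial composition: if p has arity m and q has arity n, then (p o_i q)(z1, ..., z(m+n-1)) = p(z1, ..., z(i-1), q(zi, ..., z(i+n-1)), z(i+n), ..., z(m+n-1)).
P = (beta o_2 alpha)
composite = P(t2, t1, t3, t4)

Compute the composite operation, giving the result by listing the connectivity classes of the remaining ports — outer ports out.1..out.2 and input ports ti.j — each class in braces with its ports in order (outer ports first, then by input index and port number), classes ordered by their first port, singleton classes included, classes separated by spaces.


{out.1} {out.2} {t1.1, t3.2} {t1.2, t3.1} {t2.1} {t2.2} {t4.1} {t4.2}


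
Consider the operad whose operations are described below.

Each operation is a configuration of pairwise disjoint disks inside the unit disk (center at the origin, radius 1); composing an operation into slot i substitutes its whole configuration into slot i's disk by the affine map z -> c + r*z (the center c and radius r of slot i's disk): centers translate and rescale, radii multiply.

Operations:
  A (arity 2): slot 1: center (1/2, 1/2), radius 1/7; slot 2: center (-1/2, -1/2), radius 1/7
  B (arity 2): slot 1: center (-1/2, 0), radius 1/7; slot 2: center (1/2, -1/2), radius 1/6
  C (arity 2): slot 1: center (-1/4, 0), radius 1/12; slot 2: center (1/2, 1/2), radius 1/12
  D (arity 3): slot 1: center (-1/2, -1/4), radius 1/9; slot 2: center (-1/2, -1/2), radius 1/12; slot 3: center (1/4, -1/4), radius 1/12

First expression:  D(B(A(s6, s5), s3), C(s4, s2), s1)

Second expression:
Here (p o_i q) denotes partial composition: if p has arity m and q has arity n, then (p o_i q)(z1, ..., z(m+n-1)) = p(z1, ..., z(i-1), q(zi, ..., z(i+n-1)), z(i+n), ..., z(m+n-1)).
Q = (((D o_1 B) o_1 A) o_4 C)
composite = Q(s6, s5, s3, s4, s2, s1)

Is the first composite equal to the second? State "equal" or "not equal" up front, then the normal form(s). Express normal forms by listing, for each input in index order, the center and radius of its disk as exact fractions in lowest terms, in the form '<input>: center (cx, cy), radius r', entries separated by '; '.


equal; the common form is s1: center (1/4, -1/4), radius 1/12; s2: center (-11/24, -11/24), radius 1/144; s3: center (-4/9, -11/36), radius 1/54; s4: center (-25/48, -1/2), radius 1/144; s5: center (-71/126, -65/252), radius 1/441; s6: center (-23/42, -61/252), radius 1/441


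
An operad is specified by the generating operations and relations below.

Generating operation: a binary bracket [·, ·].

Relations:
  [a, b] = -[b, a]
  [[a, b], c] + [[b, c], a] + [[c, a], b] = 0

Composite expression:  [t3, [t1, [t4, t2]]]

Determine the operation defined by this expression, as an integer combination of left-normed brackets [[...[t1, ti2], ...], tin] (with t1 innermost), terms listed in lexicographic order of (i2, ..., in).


[[[t1, t2], t4], t3] - [[[t1, t4], t2], t3]

Antisymmetry and Jacobi reduce to t1-anchored left-normed brackets.
Composite bracket: [t3, [t1, [t4, t2]]]
Each bracket splits as ab - ba, giving 8 signed words (2^3 = 8).
The t1-initial words carry the normal form:
  t1t2t4t3 (sign +1) contributes +[[[t1, t2], t4], t3]
  t1t4t2t3 (sign -1) contributes -[[[t1, t4], t2], t3]


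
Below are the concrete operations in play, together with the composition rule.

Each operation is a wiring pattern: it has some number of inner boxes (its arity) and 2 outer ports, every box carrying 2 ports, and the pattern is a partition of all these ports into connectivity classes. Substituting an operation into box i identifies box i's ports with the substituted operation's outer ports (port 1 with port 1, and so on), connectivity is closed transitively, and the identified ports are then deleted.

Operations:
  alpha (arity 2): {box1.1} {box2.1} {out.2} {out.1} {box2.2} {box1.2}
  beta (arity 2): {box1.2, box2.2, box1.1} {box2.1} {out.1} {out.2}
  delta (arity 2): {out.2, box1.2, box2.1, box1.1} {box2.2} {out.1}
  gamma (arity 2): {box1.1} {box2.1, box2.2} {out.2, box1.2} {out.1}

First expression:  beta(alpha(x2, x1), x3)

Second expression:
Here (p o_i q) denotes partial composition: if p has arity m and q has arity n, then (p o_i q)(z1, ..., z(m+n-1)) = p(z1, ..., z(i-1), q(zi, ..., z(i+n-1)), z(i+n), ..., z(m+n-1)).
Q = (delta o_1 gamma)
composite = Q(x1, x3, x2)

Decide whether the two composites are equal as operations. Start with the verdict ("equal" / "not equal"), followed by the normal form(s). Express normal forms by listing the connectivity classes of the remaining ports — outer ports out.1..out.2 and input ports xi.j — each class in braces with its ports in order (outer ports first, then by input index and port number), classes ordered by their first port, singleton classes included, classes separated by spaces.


not equal; first: {out.1} {out.2} {x1.1} {x1.2} {x2.1} {x2.2} {x3.1} {x3.2}; second: {out.1} {out.2, x1.2, x2.1} {x1.1} {x2.2} {x3.1, x3.2}


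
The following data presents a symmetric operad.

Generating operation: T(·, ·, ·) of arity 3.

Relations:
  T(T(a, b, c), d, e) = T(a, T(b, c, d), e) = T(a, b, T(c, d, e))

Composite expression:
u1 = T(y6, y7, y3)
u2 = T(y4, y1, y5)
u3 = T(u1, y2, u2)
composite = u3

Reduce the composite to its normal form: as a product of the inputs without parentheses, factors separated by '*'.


Key point: T is associative — brackets drop, the y-order remains.
T(y6, y7, y3) linearizes to y6 * y7 * y3
T(y4, y1, y5) linearizes to y4 * y1 * y5
T(T(y6, y7, y3), y2, T(y4, y1, y5)) linearizes to y6 * y7 * y3 * y2 * y4 * y1 * y5

y6 * y7 * y3 * y2 * y4 * y1 * y5


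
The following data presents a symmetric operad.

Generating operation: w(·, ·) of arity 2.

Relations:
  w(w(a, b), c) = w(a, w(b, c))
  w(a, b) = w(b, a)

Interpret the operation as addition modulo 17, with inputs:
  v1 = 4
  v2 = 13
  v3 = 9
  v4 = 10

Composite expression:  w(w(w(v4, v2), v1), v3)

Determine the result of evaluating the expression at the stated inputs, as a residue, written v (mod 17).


2 (mod 17)

w(v4, v2) = 6
w(w(v4, v2), v1) = 10
w(w(w(v4, v2), v1), v3) = 2


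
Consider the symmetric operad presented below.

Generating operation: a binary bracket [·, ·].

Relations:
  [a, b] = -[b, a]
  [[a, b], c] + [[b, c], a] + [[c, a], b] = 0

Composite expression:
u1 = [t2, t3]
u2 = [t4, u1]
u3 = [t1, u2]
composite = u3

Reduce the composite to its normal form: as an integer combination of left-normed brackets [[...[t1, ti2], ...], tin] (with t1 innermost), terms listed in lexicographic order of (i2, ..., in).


-[[[t1, t2], t3], t4] + [[[t1, t3], t2], t4] + [[[t1, t4], t2], t3] - [[[t1, t4], t3], t2]

A multilinear Lie element is pinned by t1-initial words (t1 innermost).
Composite bracket: [t1, [t4, [t2, t3]]]
Expanding via [a, b] = ab - ba: 8 signed words (2^3 = 8).
Keep just the words that open with t1:
  the word t1t2t3t4 carries sign -1 and contributes -[[[t1, t2], t3], t4]
  the word t1t3t2t4 carries sign +1 and contributes +[[[t1, t3], t2], t4]
  the word t1t4t2t3 carries sign +1 and contributes +[[[t1, t4], t2], t3]
  the word t1t4t3t2 carries sign -1 and contributes -[[[t1, t4], t3], t2]


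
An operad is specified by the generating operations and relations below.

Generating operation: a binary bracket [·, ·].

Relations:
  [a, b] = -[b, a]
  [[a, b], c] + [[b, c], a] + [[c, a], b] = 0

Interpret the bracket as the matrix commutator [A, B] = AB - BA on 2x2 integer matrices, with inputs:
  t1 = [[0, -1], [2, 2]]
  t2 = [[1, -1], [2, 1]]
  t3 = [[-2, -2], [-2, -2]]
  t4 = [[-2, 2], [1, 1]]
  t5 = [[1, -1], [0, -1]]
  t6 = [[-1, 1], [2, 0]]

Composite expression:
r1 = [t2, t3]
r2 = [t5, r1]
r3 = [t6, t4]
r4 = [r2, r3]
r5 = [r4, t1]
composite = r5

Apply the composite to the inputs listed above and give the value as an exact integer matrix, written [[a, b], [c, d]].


[t2, t3] = [[6, 0], [0, -6]]
[t5, [t2, t3]] = [[0, 12], [0, 0]]
[t6, t4] = [[-3, 1], [-5, 3]]
[[t5, [t2, t3]], [t6, t4]] = [[-60, 72], [0, 60]]
[[[t5, [t2, t3]], [t6, t4]], t1] = [[144, 264], [240, -144]]

[[144, 264], [240, -144]]


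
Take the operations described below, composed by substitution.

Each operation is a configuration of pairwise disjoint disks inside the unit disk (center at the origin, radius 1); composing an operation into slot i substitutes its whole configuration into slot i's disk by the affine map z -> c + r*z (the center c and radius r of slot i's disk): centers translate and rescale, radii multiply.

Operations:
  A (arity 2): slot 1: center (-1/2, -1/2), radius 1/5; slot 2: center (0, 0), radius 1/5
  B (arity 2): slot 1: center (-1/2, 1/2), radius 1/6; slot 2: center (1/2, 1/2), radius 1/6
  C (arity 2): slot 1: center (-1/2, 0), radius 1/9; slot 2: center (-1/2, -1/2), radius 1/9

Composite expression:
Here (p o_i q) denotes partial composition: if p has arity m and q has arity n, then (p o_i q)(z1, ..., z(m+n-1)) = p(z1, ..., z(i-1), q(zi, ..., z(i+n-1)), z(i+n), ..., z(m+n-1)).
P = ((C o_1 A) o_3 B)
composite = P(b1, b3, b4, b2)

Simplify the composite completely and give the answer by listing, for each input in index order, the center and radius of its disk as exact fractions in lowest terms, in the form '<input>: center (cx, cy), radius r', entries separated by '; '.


b1: center (-5/9, -1/18), radius 1/45; b2: center (-4/9, -4/9), radius 1/54; b3: center (-1/2, 0), radius 1/45; b4: center (-5/9, -4/9), radius 1/54

Affine substitution under C: radii multiply and b-centers shift.
input b1: applying the 2 nested substitutions gives center (-5/9, -1/18), radius 1/45
input b3: applying the 2 nested substitutions gives center (-1/2, 0), radius 1/45
input b4: applying the 2 nested substitutions gives center (-5/9, -4/9), radius 1/54
input b2: applying the 2 nested substitutions gives center (-4/9, -4/9), radius 1/54


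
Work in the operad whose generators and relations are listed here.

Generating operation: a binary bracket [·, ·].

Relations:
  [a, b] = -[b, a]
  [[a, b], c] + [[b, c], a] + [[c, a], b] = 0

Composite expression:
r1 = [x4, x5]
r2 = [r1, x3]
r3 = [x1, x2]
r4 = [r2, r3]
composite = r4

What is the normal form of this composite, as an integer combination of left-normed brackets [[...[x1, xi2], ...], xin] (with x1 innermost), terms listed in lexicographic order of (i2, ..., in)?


Antisymmetry and Jacobi reduce to x1-anchored left-normed brackets.
Composite bracket: [[[x4, x5], x3], [x1, x2]]
Expanding via [a, b] = ab - ba: 16 signed words (2^4 = 16).
Collect the words opening with x1:
  x1x2x3x4x5 appears with sign +1, giving the term +[[[[x1, x2], x3], x4], x5]
  x1x2x3x5x4 appears with sign -1, giving the term -[[[[x1, x2], x3], x5], x4]
  x1x2x4x5x3 appears with sign -1, giving the term -[[[[x1, x2], x4], x5], x3]
  x1x2x5x4x3 appears with sign +1, giving the term +[[[[x1, x2], x5], x4], x3]

[[[[x1, x2], x3], x4], x5] - [[[[x1, x2], x3], x5], x4] - [[[[x1, x2], x4], x5], x3] + [[[[x1, x2], x5], x4], x3]


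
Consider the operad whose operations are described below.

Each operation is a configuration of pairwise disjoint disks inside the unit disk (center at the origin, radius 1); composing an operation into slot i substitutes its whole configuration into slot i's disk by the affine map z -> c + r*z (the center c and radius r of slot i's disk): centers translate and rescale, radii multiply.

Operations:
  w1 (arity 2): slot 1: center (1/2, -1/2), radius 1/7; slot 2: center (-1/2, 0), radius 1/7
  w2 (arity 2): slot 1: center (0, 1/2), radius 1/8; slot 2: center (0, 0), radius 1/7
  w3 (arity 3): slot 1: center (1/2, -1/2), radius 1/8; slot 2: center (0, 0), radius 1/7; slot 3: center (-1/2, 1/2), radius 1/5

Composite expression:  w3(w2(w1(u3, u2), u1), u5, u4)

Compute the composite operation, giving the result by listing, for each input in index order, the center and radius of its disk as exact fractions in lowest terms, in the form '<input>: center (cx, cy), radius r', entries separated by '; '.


Follow each u-input down from w3: c' goes to c + r*c', radius to r*r'.
input u3: composing its 3 substitution steps yields center (65/128, -57/128), radius 1/448
input u2: composing its 3 substitution steps yields center (63/128, -7/16), radius 1/448
input u1: composing its 2 substitution steps yields center (1/2, -1/2), radius 1/56
input u5: composing its 1 substitution step yields center (0, 0), radius 1/7
input u4: composing its 1 substitution step yields center (-1/2, 1/2), radius 1/5

u1: center (1/2, -1/2), radius 1/56; u2: center (63/128, -7/16), radius 1/448; u3: center (65/128, -57/128), radius 1/448; u4: center (-1/2, 1/2), radius 1/5; u5: center (0, 0), radius 1/7


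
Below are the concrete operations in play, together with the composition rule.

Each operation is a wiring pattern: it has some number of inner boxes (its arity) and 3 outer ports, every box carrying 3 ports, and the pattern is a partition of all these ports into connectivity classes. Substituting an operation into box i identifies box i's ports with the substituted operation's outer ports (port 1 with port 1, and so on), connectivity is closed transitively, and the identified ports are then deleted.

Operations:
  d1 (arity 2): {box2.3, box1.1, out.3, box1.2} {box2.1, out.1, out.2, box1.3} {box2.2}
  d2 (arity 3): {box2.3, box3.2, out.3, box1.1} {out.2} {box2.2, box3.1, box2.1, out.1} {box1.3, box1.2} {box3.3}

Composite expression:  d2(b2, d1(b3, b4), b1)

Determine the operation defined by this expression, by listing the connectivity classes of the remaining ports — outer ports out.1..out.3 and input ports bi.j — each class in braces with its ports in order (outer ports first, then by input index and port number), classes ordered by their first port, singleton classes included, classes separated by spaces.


{out.1, b1.1, b3.3, b4.1} {out.2} {out.3, b1.2, b2.1, b3.1, b3.2, b4.3} {b1.3} {b2.2, b2.3} {b4.2}

Treat the ports identified at d2 as solder joints: merge, then drop.
d1 over (b3, b4) gives {out.1, out.2, b3.3, b4.1} {out.3, b3.1, b3.2, b4.3} {b4.2}, out.j being that stage's outer ports
d2 over (b2, b3, b4, b1) gives {out.1, b1.1, b3.3, b4.1} {out.2} {out.3, b1.2, b2.1, b3.1, b3.2, b4.3} {b1.3} {b2.2, b2.3} {b4.2}, out.j being that stage's outer ports


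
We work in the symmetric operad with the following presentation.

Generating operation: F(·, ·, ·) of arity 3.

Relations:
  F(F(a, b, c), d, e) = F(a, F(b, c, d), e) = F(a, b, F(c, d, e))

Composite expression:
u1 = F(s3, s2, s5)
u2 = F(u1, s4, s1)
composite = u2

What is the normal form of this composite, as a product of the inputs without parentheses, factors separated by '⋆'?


s3 ⋆ s2 ⋆ s5 ⋆ s4 ⋆ s1

Under associativity of F, the answer is the s's in reading order.
F(s3, s2, s5) collapses to s3 ⋆ s2 ⋆ s5
F(F(s3, s2, s5), s4, s1) collapses to s3 ⋆ s2 ⋆ s5 ⋆ s4 ⋆ s1


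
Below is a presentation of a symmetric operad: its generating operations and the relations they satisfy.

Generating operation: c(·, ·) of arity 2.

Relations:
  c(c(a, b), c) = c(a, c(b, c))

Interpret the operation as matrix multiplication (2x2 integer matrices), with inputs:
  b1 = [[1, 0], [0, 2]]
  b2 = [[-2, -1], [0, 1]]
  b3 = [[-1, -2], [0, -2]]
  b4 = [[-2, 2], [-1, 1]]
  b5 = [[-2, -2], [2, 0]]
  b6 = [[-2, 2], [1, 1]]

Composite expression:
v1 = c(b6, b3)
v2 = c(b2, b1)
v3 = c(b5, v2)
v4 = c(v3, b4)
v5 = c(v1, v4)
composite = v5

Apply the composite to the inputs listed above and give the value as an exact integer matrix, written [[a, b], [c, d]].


[[-16, 16], [-40, 40]]

c(b6, b3) = [[2, 0], [-1, -4]]
c(b2, b1) = [[-2, -2], [0, 2]]
c(b5, c(b2, b1)) = [[4, 0], [-4, -4]]
c(c(b5, c(b2, b1)), b4) = [[-8, 8], [12, -12]]
c(c(b6, b3), c(c(b5, c(b2, b1)), b4)) = [[-16, 16], [-40, 40]]


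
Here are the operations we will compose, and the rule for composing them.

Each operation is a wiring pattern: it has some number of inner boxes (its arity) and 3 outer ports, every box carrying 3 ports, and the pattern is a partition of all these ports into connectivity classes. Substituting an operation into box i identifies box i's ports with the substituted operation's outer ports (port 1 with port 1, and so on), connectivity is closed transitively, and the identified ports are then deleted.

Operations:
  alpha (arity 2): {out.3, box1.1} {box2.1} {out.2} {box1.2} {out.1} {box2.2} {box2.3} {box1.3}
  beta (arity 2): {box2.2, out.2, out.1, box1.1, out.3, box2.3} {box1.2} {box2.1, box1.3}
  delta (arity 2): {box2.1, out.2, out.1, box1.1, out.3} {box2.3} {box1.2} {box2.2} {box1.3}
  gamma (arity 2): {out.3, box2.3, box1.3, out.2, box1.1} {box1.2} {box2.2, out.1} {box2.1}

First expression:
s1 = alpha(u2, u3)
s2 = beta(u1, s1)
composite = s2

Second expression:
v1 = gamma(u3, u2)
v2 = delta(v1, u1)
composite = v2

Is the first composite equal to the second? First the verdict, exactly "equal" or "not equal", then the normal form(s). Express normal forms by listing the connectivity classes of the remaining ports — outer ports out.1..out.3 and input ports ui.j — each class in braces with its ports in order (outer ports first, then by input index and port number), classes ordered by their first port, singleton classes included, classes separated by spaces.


The first composite normalizes to {out.1, out.2, out.3, u1.1, u2.1} {u1.2} {u1.3} {u2.2} {u2.3} {u3.1} {u3.2} {u3.3}
The second composite normalizes to {out.1, out.2, out.3, u1.1, u2.2} {u1.2} {u1.3} {u2.1} {u2.3, u3.1, u3.3} {u3.2}
The normal forms differ: not equal.

not equal; the first gives {out.1, out.2, out.3, u1.1, u2.1} {u1.2} {u1.3} {u2.2} {u2.3} {u3.1} {u3.2} {u3.3} and the second {out.1, out.2, out.3, u1.1, u2.2} {u1.2} {u1.3} {u2.1} {u2.3, u3.1, u3.3} {u3.2}


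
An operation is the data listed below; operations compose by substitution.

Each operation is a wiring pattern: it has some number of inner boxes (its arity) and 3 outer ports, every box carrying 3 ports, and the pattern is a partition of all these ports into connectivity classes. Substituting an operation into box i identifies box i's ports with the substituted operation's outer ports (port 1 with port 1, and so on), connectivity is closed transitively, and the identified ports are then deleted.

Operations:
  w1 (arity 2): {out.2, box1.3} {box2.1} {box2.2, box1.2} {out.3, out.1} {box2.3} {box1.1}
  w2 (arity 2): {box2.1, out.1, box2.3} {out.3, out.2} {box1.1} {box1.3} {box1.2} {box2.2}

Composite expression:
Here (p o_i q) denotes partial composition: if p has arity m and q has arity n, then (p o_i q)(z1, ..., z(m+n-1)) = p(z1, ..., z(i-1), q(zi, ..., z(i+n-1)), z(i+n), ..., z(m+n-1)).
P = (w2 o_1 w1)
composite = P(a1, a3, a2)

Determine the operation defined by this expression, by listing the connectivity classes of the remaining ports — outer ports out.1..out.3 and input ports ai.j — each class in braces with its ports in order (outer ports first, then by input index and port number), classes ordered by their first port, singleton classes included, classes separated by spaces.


{out.1, a2.1, a2.3} {out.2, out.3} {a1.1} {a1.2, a3.2} {a1.3} {a2.2} {a3.1} {a3.3}


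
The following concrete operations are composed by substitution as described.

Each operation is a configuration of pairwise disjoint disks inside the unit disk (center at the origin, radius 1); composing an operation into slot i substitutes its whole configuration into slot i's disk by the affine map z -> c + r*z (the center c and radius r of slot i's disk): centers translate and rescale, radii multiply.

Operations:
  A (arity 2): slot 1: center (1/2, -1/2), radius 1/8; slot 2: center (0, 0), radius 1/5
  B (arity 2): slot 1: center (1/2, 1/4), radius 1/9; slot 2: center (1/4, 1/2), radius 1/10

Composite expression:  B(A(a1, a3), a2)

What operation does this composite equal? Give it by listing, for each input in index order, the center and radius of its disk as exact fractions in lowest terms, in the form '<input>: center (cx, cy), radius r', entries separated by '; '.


Only the slot chain above each a matters under B; compose those maps.
a1: after 2 affine steps, its disk has center (5/9, 7/36), radius 1/72
a3: after 2 affine steps, its disk has center (1/2, 1/4), radius 1/45
a2: after 1 affine step, its disk has center (1/4, 1/2), radius 1/10

a1: center (5/9, 7/36), radius 1/72; a2: center (1/4, 1/2), radius 1/10; a3: center (1/2, 1/4), radius 1/45


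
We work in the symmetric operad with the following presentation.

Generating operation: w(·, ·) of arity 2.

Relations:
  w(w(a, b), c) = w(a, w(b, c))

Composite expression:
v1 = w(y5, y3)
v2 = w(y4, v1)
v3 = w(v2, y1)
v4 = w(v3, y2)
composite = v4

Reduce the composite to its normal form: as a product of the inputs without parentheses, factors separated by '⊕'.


Every regrouping of w is equal, so read the y-inputs in written order.
w(y5, y3) spells out as y5 ⊕ y3
w(y4, w(y5, y3)) spells out as y4 ⊕ y5 ⊕ y3
w(w(y4, w(y5, y3)), y1) spells out as y4 ⊕ y5 ⊕ y3 ⊕ y1
w(w(w(y4, w(y5, y3)), y1), y2) spells out as y4 ⊕ y5 ⊕ y3 ⊕ y1 ⊕ y2

y4 ⊕ y5 ⊕ y3 ⊕ y1 ⊕ y2


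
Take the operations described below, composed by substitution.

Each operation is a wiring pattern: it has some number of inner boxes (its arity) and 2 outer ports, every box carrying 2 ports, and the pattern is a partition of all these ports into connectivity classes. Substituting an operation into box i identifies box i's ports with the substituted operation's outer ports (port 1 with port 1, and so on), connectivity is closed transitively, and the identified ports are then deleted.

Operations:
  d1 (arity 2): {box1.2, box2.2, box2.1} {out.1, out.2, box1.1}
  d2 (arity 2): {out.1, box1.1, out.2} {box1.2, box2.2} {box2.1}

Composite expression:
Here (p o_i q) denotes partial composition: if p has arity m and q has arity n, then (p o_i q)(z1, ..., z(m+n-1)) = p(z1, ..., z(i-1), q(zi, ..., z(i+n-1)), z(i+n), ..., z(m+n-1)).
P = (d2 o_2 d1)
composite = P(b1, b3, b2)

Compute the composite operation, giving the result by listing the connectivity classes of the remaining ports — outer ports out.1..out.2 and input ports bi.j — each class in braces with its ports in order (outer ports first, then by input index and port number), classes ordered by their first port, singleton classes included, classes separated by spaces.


{out.1, out.2, b1.1} {b1.2, b3.1} {b2.1, b2.2, b3.2}

After gluing at d2, chains via deleted ports link the b-ports.
d1 over (b3, b2) gives {out.1, out.2, b3.1} {b2.1, b2.2, b3.2}, out.j being that stage's outer ports
d2 over (b1, b3, b2) gives {out.1, out.2, b1.1} {b1.2, b3.1} {b2.1, b2.2, b3.2}, out.j being that stage's outer ports


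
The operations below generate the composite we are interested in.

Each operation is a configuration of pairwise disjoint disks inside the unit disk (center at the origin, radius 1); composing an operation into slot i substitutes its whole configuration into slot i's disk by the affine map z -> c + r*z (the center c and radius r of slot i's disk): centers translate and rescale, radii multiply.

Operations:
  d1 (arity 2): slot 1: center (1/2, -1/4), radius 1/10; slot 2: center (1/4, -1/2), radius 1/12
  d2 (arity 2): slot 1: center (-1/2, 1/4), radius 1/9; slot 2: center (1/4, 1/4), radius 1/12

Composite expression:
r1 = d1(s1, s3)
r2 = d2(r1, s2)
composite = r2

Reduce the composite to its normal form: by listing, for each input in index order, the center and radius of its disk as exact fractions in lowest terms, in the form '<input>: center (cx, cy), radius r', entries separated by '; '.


Affine substitution under d2: radii multiply and s-centers shift.
s1 passes through 2 substitutions, ending at center (-4/9, 2/9), radius 1/90
s3 passes through 2 substitutions, ending at center (-17/36, 7/36), radius 1/108
s2 passes through 1 substitution, ending at center (1/4, 1/4), radius 1/12

s1: center (-4/9, 2/9), radius 1/90; s2: center (1/4, 1/4), radius 1/12; s3: center (-17/36, 7/36), radius 1/108
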